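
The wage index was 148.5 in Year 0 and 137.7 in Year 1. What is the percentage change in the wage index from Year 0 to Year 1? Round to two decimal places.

-7.27%

Change = (137.7 − 148.5) / 148.5 × 100
       = -10.8 / 148.5 × 100 = -7.2727%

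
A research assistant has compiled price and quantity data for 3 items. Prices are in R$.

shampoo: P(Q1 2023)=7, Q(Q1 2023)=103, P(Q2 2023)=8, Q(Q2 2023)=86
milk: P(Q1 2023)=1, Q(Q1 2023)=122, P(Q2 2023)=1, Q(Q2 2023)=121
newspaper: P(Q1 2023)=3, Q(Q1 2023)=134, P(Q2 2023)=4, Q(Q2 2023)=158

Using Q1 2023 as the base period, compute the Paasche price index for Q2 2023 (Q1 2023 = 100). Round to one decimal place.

Paasche price index uses current-period quantities as weights.
ΣP(Q2 2023)·Q(Q2 2023) = 8×86 + 1×121 + 4×158 = 688 + 121 + 632 = 1441
ΣP(Q1 2023)·Q(Q2 2023) = 7×86 + 1×121 + 3×158 = 602 + 121 + 474 = 1197
Index = 1441 / 1197 × 100 = 120.3843

120.4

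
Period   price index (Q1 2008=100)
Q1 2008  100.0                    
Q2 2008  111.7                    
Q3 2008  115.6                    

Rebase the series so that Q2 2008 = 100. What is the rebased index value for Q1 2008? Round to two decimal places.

Rebased(Q1 2008) = 100.0 / 111.7 × 100 = 89.5255

89.53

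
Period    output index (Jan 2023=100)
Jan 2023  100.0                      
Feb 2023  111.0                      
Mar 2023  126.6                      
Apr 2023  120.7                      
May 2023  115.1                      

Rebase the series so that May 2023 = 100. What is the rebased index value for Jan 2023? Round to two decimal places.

86.88

Rebased(Jan 2023) = 100.0 / 115.1 × 100 = 86.8810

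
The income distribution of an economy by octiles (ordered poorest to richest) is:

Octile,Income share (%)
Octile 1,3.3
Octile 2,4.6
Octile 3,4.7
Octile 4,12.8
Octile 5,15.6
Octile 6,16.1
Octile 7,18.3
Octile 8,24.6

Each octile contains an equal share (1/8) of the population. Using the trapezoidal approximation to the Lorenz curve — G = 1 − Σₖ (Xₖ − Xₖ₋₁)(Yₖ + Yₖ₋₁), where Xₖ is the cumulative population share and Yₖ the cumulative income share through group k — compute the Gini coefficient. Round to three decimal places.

Cumulative income shares Yₖ: 0.0330, 0.0790, 0.1260, 0.2540, 0.4100, 0.5710, 0.7540, 1.0000
Σ (Xₖ−Xₖ₋₁)(Yₖ+Yₖ₋₁) = (1/8)(0.0330+0.0000) + (1/8)(0.0790+0.0330) + (1/8)(0.1260+0.0790) + (1/8)(0.2540+0.1260) + (1/8)(0.4100+0.2540) + (1/8)(0.5710+0.4100) + (1/8)(0.7540+0.5710) + (1/8)(1.0000+0.7540)
  = 0.0041 + 0.0140 + 0.0256 + 0.0475 + 0.0830 + 0.1226 + 0.1656 + 0.2193 = 0.6818
G = 1 − 0.6818 = 0.3182

0.318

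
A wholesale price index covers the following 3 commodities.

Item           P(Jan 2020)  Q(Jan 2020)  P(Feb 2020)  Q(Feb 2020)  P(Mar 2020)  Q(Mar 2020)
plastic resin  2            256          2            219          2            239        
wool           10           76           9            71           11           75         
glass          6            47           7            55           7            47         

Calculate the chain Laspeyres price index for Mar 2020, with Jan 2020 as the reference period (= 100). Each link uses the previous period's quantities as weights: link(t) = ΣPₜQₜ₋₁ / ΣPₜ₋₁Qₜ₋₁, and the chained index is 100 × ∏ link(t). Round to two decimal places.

107.67

Link Jan 2020→Feb 2020:
ΣP(Feb 2020)Q(Jan 2020) = 2×256 + 9×76 + 7×47 = 512 + 684 + 329 = 1525
ΣP(Jan 2020)Q(Jan 2020) = 2×256 + 10×76 + 6×47 = 512 + 760 + 282 = 1554
link = 1525/1554 = 0.981338
Link Feb 2020→Mar 2020:
ΣP(Mar 2020)Q(Feb 2020) = 2×219 + 11×71 + 7×55 = 438 + 781 + 385 = 1604
ΣP(Feb 2020)Q(Feb 2020) = 2×219 + 9×71 + 7×55 = 438 + 639 + 385 = 1462
link = 1604/1462 = 1.097127
Chained index = 100 × 0.981338 × 1.097127 = 107.6653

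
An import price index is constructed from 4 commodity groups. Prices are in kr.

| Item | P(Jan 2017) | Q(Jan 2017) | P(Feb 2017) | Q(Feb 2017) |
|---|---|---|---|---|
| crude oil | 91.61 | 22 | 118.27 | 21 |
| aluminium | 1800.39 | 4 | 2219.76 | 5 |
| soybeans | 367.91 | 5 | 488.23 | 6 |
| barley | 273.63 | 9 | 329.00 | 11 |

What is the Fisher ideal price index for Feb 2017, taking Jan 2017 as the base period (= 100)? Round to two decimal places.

124.79

Laspeyres component (base-period weights):
ΣP(Feb 2017)Q(Jan 2017) = 118.27×22 + 2219.76×4 + 488.23×5 + 329.00×9 = 2601.94 + 8879.04 + 2441.15 + 2961 = 16883.13
ΣP(Jan 2017)Q(Jan 2017) = 91.61×22 + 1800.39×4 + 367.91×5 + 273.63×9 = 2015.42 + 7201.56 + 1839.55 + 2462.67 = 13519.2
L = 16883.13 / 13519.2 × 100 = 124.8826
Paasche component (current-period weights):
ΣP(Feb 2017)Q(Feb 2017) = 118.27×21 + 2219.76×5 + 488.23×6 + 329.00×11 = 2483.67 + 11098.8 + 2929.38 + 3619 = 20130.85
ΣP(Jan 2017)Q(Feb 2017) = 91.61×21 + 1800.39×5 + 367.91×6 + 273.63×11 = 1923.81 + 9001.95 + 2207.46 + 3009.93 = 16143.15
P = 20130.85 / 16143.15 × 100 = 124.7021
Fisher = √(L × P) = √(124.8826 × 124.7021) = 124.7923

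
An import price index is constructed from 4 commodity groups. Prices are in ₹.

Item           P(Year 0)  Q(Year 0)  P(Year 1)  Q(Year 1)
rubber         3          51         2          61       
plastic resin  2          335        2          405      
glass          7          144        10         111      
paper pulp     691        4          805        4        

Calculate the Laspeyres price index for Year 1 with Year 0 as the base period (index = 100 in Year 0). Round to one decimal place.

Laspeyres price index uses base-period quantities as weights.
ΣP(Year 1)·Q(Year 0) = 2×51 + 2×335 + 10×144 + 805×4 = 102 + 670 + 1440 + 3220 = 5432
ΣP(Year 0)·Q(Year 0) = 3×51 + 2×335 + 7×144 + 691×4 = 153 + 670 + 1008 + 2764 = 4595
Index = 5432 / 4595 × 100 = 118.2155

118.2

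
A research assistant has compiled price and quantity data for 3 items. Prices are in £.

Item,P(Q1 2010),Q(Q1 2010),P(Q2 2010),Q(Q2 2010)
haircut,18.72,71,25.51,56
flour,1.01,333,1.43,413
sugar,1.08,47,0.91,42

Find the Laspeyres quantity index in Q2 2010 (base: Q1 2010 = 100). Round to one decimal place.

Laspeyres quantity index uses base-period prices as weights.
ΣP(Q1 2010)·Q(Q2 2010) = 18.72×56 + 1.01×413 + 1.08×42 = 1048.32 + 417.13 + 45.36 = 1510.81
ΣP(Q1 2010)·Q(Q1 2010) = 18.72×71 + 1.01×333 + 1.08×47 = 1329.12 + 336.33 + 50.76 = 1716.21
Index = 1510.81 / 1716.21 × 100 = 88.0318

88.0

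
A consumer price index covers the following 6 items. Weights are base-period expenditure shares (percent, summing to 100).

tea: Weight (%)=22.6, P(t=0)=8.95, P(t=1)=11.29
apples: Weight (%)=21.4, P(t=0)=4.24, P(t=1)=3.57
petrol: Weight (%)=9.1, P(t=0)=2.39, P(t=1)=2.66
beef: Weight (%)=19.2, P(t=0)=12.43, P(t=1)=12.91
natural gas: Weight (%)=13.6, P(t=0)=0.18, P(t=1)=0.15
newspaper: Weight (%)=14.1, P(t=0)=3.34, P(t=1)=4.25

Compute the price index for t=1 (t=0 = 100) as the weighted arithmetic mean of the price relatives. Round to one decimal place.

tea: 22.6 × (11.29/8.95) = 22.6 × 1.261453 = 28.5088
apples: 21.4 × (3.57/4.24) = 21.4 × 0.841981 = 18.0184
petrol: 9.1 × (2.66/2.39) = 9.1 × 1.112971 = 10.1280
beef: 19.2 × (12.91/12.43) = 19.2 × 1.038616 = 19.9414
natural gas: 13.6 × (0.15/0.18) = 13.6 × 0.833333 = 11.3333
newspaper: 14.1 × (4.25/3.34) = 14.1 × 1.272455 = 17.9416
Index = Σ wᵢ·(p₁ᵢ/p₀ᵢ) = 28.5088 + 18.0184 + 10.1280 + 19.9414 + 11.3333 + 17.9416 = 105.8716

105.9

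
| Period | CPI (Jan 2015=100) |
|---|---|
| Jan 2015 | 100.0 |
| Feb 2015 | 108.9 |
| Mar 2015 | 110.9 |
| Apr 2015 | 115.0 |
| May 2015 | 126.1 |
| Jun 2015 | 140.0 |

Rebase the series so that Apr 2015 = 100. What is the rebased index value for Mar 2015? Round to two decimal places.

Rebased(Mar 2015) = 110.9 / 115.0 × 100 = 96.4348

96.43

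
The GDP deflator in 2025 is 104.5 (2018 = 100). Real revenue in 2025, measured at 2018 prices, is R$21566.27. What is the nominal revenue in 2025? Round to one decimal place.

22536.8

Nominal = Real × (Index/100) = 21566.27 × (104.5/100)
        = 21566.27 × 1.045 = 22536.7522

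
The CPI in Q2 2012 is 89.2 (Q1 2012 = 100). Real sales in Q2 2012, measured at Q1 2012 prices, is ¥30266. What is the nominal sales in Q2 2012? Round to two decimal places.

Nominal = Real × (Index/100) = 30266 × (89.2/100)
        = 30266 × 0.892 = 26997.2720

26997.27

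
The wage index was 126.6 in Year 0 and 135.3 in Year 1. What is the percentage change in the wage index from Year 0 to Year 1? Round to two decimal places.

Change = (135.3 − 126.6) / 126.6 × 100
       = 8.7 / 126.6 × 100 = 6.8720%

6.87%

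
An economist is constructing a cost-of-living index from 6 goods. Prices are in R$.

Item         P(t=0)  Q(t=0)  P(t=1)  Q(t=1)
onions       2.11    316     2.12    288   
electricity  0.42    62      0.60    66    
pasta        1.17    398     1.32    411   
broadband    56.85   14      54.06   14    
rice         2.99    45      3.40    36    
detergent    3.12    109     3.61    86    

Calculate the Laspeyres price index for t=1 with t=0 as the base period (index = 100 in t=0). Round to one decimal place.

Laspeyres price index uses base-period quantities as weights.
ΣP(t=1)·Q(t=0) = 2.12×316 + 0.60×62 + 1.32×398 + 54.06×14 + 3.40×45 + 3.61×109 = 669.92 + 37.2 + 525.36 + 756.84 + 153 + 393.49 = 2535.81
ΣP(t=0)·Q(t=0) = 2.11×316 + 0.42×62 + 1.17×398 + 56.85×14 + 2.99×45 + 3.12×109 = 666.76 + 26.04 + 465.66 + 795.9 + 134.55 + 340.08 = 2428.99
Index = 2535.81 / 2428.99 × 100 = 104.3977

104.4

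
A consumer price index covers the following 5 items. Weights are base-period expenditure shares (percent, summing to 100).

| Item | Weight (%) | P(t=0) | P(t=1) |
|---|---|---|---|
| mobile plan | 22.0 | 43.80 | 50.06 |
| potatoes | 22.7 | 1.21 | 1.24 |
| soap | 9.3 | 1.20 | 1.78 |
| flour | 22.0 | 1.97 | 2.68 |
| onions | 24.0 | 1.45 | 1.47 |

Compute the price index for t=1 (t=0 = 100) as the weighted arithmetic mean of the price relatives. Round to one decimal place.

mobile plan: 22.0 × (50.06/43.80) = 22.0 × 1.142922 = 25.1443
potatoes: 22.7 × (1.24/1.21) = 22.7 × 1.024793 = 23.2628
soap: 9.3 × (1.78/1.20) = 9.3 × 1.483333 = 13.7950
flour: 22.0 × (2.68/1.97) = 22.0 × 1.360406 = 29.9289
onions: 24.0 × (1.47/1.45) = 24.0 × 1.013793 = 24.3310
Index = Σ wᵢ·(p₁ᵢ/p₀ᵢ) = 25.1443 + 23.2628 + 13.7950 + 29.9289 + 24.3310 = 116.4621

116.5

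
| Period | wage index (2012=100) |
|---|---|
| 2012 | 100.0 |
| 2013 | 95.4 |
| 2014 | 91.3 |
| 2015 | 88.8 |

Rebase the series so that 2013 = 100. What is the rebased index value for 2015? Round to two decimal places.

93.08

Rebased(2015) = 88.8 / 95.4 × 100 = 93.0818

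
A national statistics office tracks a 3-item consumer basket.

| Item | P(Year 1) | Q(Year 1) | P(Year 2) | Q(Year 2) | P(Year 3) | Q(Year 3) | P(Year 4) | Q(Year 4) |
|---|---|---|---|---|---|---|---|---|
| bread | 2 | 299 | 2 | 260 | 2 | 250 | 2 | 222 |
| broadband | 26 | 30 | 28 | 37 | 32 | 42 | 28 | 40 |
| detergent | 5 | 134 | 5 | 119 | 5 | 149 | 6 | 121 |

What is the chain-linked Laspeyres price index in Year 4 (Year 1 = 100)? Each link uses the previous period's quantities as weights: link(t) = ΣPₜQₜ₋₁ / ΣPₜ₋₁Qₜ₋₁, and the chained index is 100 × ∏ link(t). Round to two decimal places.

109.20

Link Year 1→Year 2:
ΣP(Year 2)Q(Year 1) = 2×299 + 28×30 + 5×134 = 598 + 840 + 670 = 2108
ΣP(Year 1)Q(Year 1) = 2×299 + 26×30 + 5×134 = 598 + 780 + 670 = 2048
link = 2108/2048 = 1.029297
Link Year 2→Year 3:
ΣP(Year 3)Q(Year 2) = 2×260 + 32×37 + 5×119 = 520 + 1184 + 595 = 2299
ΣP(Year 2)Q(Year 2) = 2×260 + 28×37 + 5×119 = 520 + 1036 + 595 = 2151
link = 2299/2151 = 1.068805
Link Year 3→Year 4:
ΣP(Year 4)Q(Year 3) = 2×250 + 28×42 + 6×149 = 500 + 1176 + 894 = 2570
ΣP(Year 3)Q(Year 3) = 2×250 + 32×42 + 5×149 = 500 + 1344 + 745 = 2589
link = 2570/2589 = 0.992661
Chained index = 100 × 1.029297 × 1.068805 × 0.992661 = 109.2044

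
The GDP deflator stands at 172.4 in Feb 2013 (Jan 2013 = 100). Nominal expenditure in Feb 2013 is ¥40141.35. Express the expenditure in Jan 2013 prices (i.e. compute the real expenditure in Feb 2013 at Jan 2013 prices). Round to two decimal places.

23283.85

Real = Nominal ÷ (Index/100) = 40141.35 ÷ (172.4/100)
     = 40141.35 ÷ 1.724 = 23283.8457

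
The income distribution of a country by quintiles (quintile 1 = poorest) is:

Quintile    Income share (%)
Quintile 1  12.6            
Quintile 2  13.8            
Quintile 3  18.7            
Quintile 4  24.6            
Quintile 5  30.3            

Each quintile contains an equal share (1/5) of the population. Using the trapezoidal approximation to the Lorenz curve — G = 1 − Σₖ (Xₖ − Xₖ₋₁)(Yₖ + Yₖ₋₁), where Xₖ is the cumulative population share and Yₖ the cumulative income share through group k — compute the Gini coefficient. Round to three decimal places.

0.185

Cumulative income shares Yₖ: 0.1260, 0.2640, 0.4510, 0.6970, 1.0000
Σ (Xₖ−Xₖ₋₁)(Yₖ+Yₖ₋₁) = (1/5)(0.1260+0.0000) + (1/5)(0.2640+0.1260) + (1/5)(0.4510+0.2640) + (1/5)(0.6970+0.4510) + (1/5)(1.0000+0.6970)
  = 0.0252 + 0.0780 + 0.1430 + 0.2296 + 0.3394 = 0.8152
G = 1 − 0.8152 = 0.1848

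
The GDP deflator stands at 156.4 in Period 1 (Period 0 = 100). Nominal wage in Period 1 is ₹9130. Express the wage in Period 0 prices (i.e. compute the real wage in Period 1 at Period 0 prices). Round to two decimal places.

Real = Nominal ÷ (Index/100) = 9130 ÷ (156.4/100)
     = 9130 ÷ 1.564 = 5837.5959

5837.60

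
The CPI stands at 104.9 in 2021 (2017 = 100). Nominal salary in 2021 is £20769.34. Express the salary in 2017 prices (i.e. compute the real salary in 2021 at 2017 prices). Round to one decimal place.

Real = Nominal ÷ (Index/100) = 20769.34 ÷ (104.9/100)
     = 20769.34 ÷ 1.049 = 19799.1802

19799.2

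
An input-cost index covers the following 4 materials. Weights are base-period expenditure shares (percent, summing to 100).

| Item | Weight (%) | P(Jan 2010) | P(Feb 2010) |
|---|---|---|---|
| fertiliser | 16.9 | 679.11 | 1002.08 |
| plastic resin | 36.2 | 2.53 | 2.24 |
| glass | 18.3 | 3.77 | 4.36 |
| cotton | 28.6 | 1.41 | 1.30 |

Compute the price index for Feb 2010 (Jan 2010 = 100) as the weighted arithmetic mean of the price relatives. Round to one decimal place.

fertiliser: 16.9 × (1002.08/679.11) = 16.9 × 1.475578 = 24.9373
plastic resin: 36.2 × (2.24/2.53) = 36.2 × 0.885375 = 32.0506
glass: 18.3 × (4.36/3.77) = 18.3 × 1.156499 = 21.1639
cotton: 28.6 × (1.30/1.41) = 28.6 × 0.921986 = 26.3688
Index = Σ wᵢ·(p₁ᵢ/p₀ᵢ) = 24.9373 + 32.0506 + 21.1639 + 26.3688 = 104.5206

104.5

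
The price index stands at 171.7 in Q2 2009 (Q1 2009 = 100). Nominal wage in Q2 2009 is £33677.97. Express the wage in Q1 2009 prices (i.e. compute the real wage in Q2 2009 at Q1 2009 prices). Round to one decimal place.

Real = Nominal ÷ (Index/100) = 33677.97 ÷ (171.7/100)
     = 33677.97 ÷ 1.717 = 19614.4263

19614.4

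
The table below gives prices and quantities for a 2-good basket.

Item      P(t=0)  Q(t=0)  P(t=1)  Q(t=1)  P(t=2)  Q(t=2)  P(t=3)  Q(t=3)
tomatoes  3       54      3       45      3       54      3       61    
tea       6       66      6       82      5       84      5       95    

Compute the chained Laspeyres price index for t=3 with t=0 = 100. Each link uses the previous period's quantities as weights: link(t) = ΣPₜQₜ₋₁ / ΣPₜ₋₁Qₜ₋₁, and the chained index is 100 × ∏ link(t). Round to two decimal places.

86.92

Link t=0→t=1:
ΣP(t=1)Q(t=0) = 3×54 + 6×66 = 162 + 396 = 558
ΣP(t=0)Q(t=0) = 3×54 + 6×66 = 162 + 396 = 558
link = 558/558 = 1.000000
Link t=1→t=2:
ΣP(t=2)Q(t=1) = 3×45 + 5×82 = 135 + 410 = 545
ΣP(t=1)Q(t=1) = 3×45 + 6×82 = 135 + 492 = 627
link = 545/627 = 0.869219
Link t=2→t=3:
ΣP(t=3)Q(t=2) = 3×54 + 5×84 = 162 + 420 = 582
ΣP(t=2)Q(t=2) = 3×54 + 5×84 = 162 + 420 = 582
link = 582/582 = 1.000000
Chained index = 100 × 1.000000 × 0.869219 × 1.000000 = 86.9219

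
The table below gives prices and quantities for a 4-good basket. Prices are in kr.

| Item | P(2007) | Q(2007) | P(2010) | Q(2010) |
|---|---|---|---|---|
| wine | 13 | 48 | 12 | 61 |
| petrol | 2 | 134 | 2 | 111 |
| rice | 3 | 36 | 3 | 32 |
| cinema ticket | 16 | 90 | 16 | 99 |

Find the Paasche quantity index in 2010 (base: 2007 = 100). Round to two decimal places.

110.12

Paasche quantity index uses current-period prices as weights.
ΣP(2010)·Q(2010) = 12×61 + 2×111 + 3×32 + 16×99 = 732 + 222 + 96 + 1584 = 2634
ΣP(2010)·Q(2007) = 12×48 + 2×134 + 3×36 + 16×90 = 576 + 268 + 108 + 1440 = 2392
Index = 2634 / 2392 × 100 = 110.1171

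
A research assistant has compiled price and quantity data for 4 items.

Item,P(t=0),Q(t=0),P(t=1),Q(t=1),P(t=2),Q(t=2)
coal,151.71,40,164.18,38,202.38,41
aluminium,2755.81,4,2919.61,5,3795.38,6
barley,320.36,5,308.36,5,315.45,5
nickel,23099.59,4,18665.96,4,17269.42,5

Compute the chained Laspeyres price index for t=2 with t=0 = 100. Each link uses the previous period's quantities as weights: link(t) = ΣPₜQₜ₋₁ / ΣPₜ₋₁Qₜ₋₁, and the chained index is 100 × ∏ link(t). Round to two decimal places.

85.27

Link t=0→t=1:
ΣP(t=1)Q(t=0) = 164.18×40 + 2919.61×4 + 308.36×5 + 18665.96×4 = 6567.2 + 11678.44 + 1541.8 + 74663.84 = 94451.28
ΣP(t=0)Q(t=0) = 151.71×40 + 2755.81×4 + 320.36×5 + 23099.59×4 = 6068.4 + 11023.24 + 1601.8 + 92398.36 = 111091.8
link = 94451.28/111091.8 = 0.850209
Link t=1→t=2:
ΣP(t=2)Q(t=1) = 202.38×38 + 3795.38×5 + 315.45×5 + 17269.42×4 = 7690.44 + 18976.9 + 1577.25 + 69077.68 = 97322.27
ΣP(t=1)Q(t=1) = 164.18×38 + 2919.61×5 + 308.36×5 + 18665.96×4 = 6238.84 + 14598.05 + 1541.8 + 74663.84 = 97042.53
link = 97322.27/97042.53 = 1.002883
Chained index = 100 × 0.850209 × 1.002883 = 85.2660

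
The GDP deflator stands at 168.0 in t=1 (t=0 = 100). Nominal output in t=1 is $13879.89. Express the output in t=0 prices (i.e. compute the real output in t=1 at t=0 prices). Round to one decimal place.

Real = Nominal ÷ (Index/100) = 13879.89 ÷ (168.0/100)
     = 13879.89 ÷ 1.680 = 8261.8393

8261.8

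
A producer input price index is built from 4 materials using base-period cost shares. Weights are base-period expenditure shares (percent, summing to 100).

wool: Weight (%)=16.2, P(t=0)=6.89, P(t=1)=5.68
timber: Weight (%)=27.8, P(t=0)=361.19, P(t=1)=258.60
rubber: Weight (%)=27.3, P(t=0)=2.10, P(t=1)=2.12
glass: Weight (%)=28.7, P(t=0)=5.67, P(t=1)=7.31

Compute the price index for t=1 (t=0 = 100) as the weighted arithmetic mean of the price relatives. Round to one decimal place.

97.8

wool: 16.2 × (5.68/6.89) = 16.2 × 0.824383 = 13.3550
timber: 27.8 × (258.60/361.19) = 27.8 × 0.715967 = 19.9039
rubber: 27.3 × (2.12/2.10) = 27.3 × 1.009524 = 27.5600
glass: 28.7 × (7.31/5.67) = 28.7 × 1.289242 = 37.0012
Index = Σ wᵢ·(p₁ᵢ/p₀ᵢ) = 13.3550 + 19.9039 + 27.5600 + 37.0012 = 97.8201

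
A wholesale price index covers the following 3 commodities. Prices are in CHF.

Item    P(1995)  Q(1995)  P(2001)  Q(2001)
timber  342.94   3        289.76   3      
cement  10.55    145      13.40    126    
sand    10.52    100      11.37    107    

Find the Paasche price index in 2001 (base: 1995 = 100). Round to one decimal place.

Paasche price index uses current-period quantities as weights.
ΣP(2001)·Q(2001) = 289.76×3 + 13.40×126 + 11.37×107 = 869.28 + 1688.4 + 1216.59 = 3774.27
ΣP(1995)·Q(2001) = 342.94×3 + 10.55×126 + 10.52×107 = 1028.82 + 1329.3 + 1125.64 = 3483.76
Index = 3774.27 / 3483.76 × 100 = 108.3390

108.3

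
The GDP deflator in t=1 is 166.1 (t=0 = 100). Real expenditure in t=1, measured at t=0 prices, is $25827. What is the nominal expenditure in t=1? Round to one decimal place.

42898.6

Nominal = Real × (Index/100) = 25827 × (166.1/100)
        = 25827 × 1.661 = 42898.6470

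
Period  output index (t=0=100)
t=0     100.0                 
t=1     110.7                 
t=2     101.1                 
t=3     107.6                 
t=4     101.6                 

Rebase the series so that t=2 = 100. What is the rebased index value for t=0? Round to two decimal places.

98.91

Rebased(t=0) = 100.0 / 101.1 × 100 = 98.9120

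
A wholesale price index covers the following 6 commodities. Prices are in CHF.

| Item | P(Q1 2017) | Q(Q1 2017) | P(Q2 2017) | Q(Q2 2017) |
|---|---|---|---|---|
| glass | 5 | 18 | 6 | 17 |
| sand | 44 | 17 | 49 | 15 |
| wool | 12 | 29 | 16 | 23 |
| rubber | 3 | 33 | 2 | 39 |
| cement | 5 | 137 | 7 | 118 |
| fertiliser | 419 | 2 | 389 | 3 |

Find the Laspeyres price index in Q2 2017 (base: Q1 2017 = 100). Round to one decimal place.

114.2

Laspeyres price index uses base-period quantities as weights.
ΣP(Q2 2017)·Q(Q1 2017) = 6×18 + 49×17 + 16×29 + 2×33 + 7×137 + 389×2 = 108 + 833 + 464 + 66 + 959 + 778 = 3208
ΣP(Q1 2017)·Q(Q1 2017) = 5×18 + 44×17 + 12×29 + 3×33 + 5×137 + 419×2 = 90 + 748 + 348 + 99 + 685 + 838 = 2808
Index = 3208 / 2808 × 100 = 114.2450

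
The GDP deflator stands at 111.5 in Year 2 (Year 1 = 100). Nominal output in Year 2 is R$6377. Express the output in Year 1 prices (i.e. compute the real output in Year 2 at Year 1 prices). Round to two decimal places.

5719.28

Real = Nominal ÷ (Index/100) = 6377 ÷ (111.5/100)
     = 6377 ÷ 1.115 = 5719.2825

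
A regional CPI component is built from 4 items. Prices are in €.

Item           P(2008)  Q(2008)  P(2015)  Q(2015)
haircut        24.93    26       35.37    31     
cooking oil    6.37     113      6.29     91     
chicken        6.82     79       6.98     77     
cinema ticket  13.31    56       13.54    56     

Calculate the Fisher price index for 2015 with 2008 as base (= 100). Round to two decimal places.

111.93

Laspeyres component (base-period weights):
ΣP(2015)Q(2008) = 35.37×26 + 6.29×113 + 6.98×79 + 13.54×56 = 919.62 + 710.77 + 551.42 + 758.24 = 2940.05
ΣP(2008)Q(2008) = 24.93×26 + 6.37×113 + 6.82×79 + 13.31×56 = 648.18 + 719.81 + 538.78 + 745.36 = 2652.13
L = 2940.05 / 2652.13 × 100 = 110.8562
Paasche component (current-period weights):
ΣP(2015)Q(2015) = 35.37×31 + 6.29×91 + 6.98×77 + 13.54×56 = 1096.47 + 572.39 + 537.46 + 758.24 = 2964.56
ΣP(2008)Q(2015) = 24.93×31 + 6.37×91 + 6.82×77 + 13.31×56 = 772.83 + 579.67 + 525.14 + 745.36 = 2623
P = 2964.56 / 2623 × 100 = 113.0217
Fisher = √(L × P) = √(110.8562 × 113.0217) = 111.9337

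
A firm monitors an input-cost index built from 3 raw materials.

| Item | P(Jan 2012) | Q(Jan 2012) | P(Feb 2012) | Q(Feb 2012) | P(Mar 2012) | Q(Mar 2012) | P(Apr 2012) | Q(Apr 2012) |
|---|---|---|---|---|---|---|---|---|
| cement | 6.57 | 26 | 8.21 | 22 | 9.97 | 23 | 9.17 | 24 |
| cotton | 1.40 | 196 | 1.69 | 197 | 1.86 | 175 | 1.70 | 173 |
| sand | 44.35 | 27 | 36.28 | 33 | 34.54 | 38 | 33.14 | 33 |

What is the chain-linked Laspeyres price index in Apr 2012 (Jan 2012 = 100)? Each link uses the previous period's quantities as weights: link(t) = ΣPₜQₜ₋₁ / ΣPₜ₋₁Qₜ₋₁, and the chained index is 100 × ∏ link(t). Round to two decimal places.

Link Jan 2012→Feb 2012:
ΣP(Feb 2012)Q(Jan 2012) = 8.21×26 + 1.69×196 + 36.28×27 = 213.46 + 331.24 + 979.56 = 1524.26
ΣP(Jan 2012)Q(Jan 2012) = 6.57×26 + 1.40×196 + 44.35×27 = 170.82 + 274.4 + 1197.45 = 1642.67
link = 1524.26/1642.67 = 0.927916
Link Feb 2012→Mar 2012:
ΣP(Mar 2012)Q(Feb 2012) = 9.97×22 + 1.86×197 + 34.54×33 = 219.34 + 366.42 + 1139.82 = 1725.58
ΣP(Feb 2012)Q(Feb 2012) = 8.21×22 + 1.69×197 + 36.28×33 = 180.62 + 332.93 + 1197.24 = 1710.79
link = 1725.58/1710.79 = 1.008645
Link Mar 2012→Apr 2012:
ΣP(Apr 2012)Q(Mar 2012) = 9.17×23 + 1.70×175 + 33.14×38 = 210.91 + 297.5 + 1259.32 = 1767.73
ΣP(Mar 2012)Q(Mar 2012) = 9.97×23 + 1.86×175 + 34.54×38 = 229.31 + 325.5 + 1312.52 = 1867.33
link = 1767.73/1867.33 = 0.946662
Chained index = 100 × 0.927916 × 1.008645 × 0.946662 = 88.6017

88.60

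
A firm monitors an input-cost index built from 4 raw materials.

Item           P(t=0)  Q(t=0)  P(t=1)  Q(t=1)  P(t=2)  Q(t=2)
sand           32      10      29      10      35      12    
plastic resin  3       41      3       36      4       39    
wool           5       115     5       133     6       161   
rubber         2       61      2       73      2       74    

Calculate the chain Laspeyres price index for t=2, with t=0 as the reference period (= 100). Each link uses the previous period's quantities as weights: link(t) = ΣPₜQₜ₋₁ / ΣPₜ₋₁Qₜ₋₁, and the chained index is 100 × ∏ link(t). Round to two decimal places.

115.81

Link t=0→t=1:
ΣP(t=1)Q(t=0) = 29×10 + 3×41 + 5×115 + 2×61 = 290 + 123 + 575 + 122 = 1110
ΣP(t=0)Q(t=0) = 32×10 + 3×41 + 5×115 + 2×61 = 320 + 123 + 575 + 122 = 1140
link = 1110/1140 = 0.973684
Link t=1→t=2:
ΣP(t=2)Q(t=1) = 35×10 + 4×36 + 6×133 + 2×73 = 350 + 144 + 798 + 146 = 1438
ΣP(t=1)Q(t=1) = 29×10 + 3×36 + 5×133 + 2×73 = 290 + 108 + 665 + 146 = 1209
link = 1438/1209 = 1.189413
Chained index = 100 × 0.973684 × 1.189413 = 115.8112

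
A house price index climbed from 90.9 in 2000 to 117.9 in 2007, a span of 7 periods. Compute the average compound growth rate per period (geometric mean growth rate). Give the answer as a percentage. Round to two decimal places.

3.79%

Growth factor = (117.9/90.9)^(1/7) = (1.297030)^(1/7) = 1.037853
Growth rate = 1.037853 − 1 = 0.037853 = 3.7853%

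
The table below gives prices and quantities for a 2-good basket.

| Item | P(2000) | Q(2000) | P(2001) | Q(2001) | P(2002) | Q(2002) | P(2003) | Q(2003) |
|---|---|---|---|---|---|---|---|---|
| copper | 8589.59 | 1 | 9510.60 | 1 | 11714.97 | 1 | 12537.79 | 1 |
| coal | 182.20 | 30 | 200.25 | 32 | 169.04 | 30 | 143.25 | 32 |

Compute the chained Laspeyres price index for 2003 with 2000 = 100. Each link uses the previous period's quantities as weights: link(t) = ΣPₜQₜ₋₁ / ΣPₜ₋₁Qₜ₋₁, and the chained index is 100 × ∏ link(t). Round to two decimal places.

Link 2000→2001:
ΣP(2001)Q(2000) = 9510.60×1 + 200.25×30 = 9510.6 + 6007.5 = 15518.1
ΣP(2000)Q(2000) = 8589.59×1 + 182.20×30 = 8589.59 + 5466 = 14055.59
link = 15518.1/14055.59 = 1.104052
Link 2001→2002:
ΣP(2002)Q(2001) = 11714.97×1 + 169.04×32 = 11714.97 + 5409.28 = 17124.25
ΣP(2001)Q(2001) = 9510.60×1 + 200.25×32 = 9510.6 + 6408 = 15918.6
link = 17124.25/15918.6 = 1.075738
Link 2002→2003:
ΣP(2003)Q(2002) = 12537.79×1 + 143.25×30 = 12537.79 + 4297.5 = 16835.29
ΣP(2002)Q(2002) = 11714.97×1 + 169.04×30 = 11714.97 + 5071.2 = 16786.17
link = 16835.29/16786.17 = 1.002926
Chained index = 100 × 1.104052 × 1.075738 × 1.002926 = 119.1146

119.11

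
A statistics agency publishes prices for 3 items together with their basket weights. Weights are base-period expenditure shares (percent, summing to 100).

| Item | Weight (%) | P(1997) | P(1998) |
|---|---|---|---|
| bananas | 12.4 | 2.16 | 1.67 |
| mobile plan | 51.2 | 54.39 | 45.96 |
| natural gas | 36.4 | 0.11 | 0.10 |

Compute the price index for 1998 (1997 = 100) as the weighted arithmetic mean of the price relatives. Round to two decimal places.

bananas: 12.4 × (1.67/2.16) = 12.4 × 0.773148 = 9.5870
mobile plan: 51.2 × (45.96/54.39) = 51.2 × 0.845008 = 43.2644
natural gas: 36.4 × (0.10/0.11) = 36.4 × 0.909091 = 33.0909
Index = Σ wᵢ·(p₁ᵢ/p₀ᵢ) = 9.5870 + 43.2644 + 33.0909 = 85.9424

85.94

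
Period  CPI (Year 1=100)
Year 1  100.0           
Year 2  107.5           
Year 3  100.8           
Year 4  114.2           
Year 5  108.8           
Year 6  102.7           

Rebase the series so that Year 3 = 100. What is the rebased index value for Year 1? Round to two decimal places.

Rebased(Year 1) = 100.0 / 100.8 × 100 = 99.2063

99.21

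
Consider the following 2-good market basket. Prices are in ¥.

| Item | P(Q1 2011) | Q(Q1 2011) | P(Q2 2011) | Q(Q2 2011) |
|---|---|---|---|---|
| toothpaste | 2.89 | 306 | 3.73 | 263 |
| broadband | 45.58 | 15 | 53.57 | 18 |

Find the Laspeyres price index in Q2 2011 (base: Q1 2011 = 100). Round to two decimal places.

Laspeyres price index uses base-period quantities as weights.
ΣP(Q2 2011)·Q(Q1 2011) = 3.73×306 + 53.57×15 = 1141.38 + 803.55 = 1944.93
ΣP(Q1 2011)·Q(Q1 2011) = 2.89×306 + 45.58×15 = 884.34 + 683.7 = 1568.04
Index = 1944.93 / 1568.04 × 100 = 124.0357

124.04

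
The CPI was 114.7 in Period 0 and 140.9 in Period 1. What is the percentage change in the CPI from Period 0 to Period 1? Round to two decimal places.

Change = (140.9 − 114.7) / 114.7 × 100
       = 26.2 / 114.7 × 100 = 22.8422%

22.84%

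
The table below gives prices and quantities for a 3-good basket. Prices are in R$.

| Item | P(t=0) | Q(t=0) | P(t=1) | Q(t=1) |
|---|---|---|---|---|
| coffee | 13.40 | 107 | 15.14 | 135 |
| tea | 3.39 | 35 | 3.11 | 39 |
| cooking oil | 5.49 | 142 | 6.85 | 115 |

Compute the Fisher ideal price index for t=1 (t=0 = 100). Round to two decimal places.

Laspeyres component (base-period weights):
ΣP(t=1)Q(t=0) = 15.14×107 + 3.11×35 + 6.85×142 = 1619.98 + 108.85 + 972.7 = 2701.53
ΣP(t=0)Q(t=0) = 13.40×107 + 3.39×35 + 5.49×142 = 1433.8 + 118.65 + 779.58 = 2332.03
L = 2701.53 / 2332.03 × 100 = 115.8446
Paasche component (current-period weights):
ΣP(t=1)Q(t=1) = 15.14×135 + 3.11×39 + 6.85×115 = 2043.9 + 121.29 + 787.75 = 2952.94
ΣP(t=0)Q(t=1) = 13.40×135 + 3.39×39 + 5.49×115 = 1809 + 132.21 + 631.35 = 2572.56
P = 2952.94 / 2572.56 × 100 = 114.7860
Fisher = √(L × P) = √(115.8446 × 114.7860) = 115.3141

115.31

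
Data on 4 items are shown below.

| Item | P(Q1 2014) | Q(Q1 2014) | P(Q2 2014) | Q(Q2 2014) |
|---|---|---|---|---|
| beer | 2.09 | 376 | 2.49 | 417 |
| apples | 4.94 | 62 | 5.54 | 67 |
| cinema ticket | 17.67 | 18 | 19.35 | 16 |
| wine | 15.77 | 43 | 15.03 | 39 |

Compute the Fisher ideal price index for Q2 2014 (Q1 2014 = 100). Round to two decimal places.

109.33

Laspeyres component (base-period weights):
ΣP(Q2 2014)Q(Q1 2014) = 2.49×376 + 5.54×62 + 19.35×18 + 15.03×43 = 936.24 + 343.48 + 348.3 + 646.29 = 2274.31
ΣP(Q1 2014)Q(Q1 2014) = 2.09×376 + 4.94×62 + 17.67×18 + 15.77×43 = 785.84 + 306.28 + 318.06 + 678.11 = 2088.29
L = 2274.31 / 2088.29 × 100 = 108.9078
Paasche component (current-period weights):
ΣP(Q2 2014)Q(Q2 2014) = 2.49×417 + 5.54×67 + 19.35×16 + 15.03×39 = 1038.33 + 371.18 + 309.6 + 586.17 = 2305.28
ΣP(Q1 2014)Q(Q2 2014) = 2.09×417 + 4.94×67 + 17.67×16 + 15.77×39 = 871.53 + 330.98 + 282.72 + 615.03 = 2100.26
P = 2305.28 / 2100.26 × 100 = 109.7616
Fisher = √(L × P) = √(108.9078 × 109.7616) = 109.3339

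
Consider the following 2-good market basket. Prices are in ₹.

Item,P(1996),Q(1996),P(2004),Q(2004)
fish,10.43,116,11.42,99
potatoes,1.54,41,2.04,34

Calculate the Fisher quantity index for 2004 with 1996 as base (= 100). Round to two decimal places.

85.21

Laspeyres component (base-period weights):
ΣP(1996)Q(2004) = 10.43×99 + 1.54×34 = 1032.57 + 52.36 = 1084.93
ΣP(1996)Q(1996) = 10.43×116 + 1.54×41 = 1209.88 + 63.14 = 1273.02
L = 1084.93 / 1273.02 × 100 = 85.2249
Paasche component (current-period weights):
ΣP(2004)Q(2004) = 11.42×99 + 2.04×34 = 1130.58 + 69.36 = 1199.94
ΣP(2004)Q(1996) = 11.42×116 + 2.04×41 = 1324.72 + 83.64 = 1408.36
P = 1199.94 / 1408.36 × 100 = 85.2012
Fisher = √(L × P) = √(85.2249 × 85.2012) = 85.2131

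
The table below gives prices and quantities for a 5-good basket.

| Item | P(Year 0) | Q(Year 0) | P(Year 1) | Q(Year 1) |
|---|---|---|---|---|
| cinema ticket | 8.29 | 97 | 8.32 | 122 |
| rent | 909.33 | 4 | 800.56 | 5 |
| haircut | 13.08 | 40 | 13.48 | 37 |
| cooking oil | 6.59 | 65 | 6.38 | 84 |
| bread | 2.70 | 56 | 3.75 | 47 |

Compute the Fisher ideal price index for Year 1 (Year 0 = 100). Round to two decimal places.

Laspeyres component (base-period weights):
ΣP(Year 1)Q(Year 0) = 8.32×97 + 800.56×4 + 13.48×40 + 6.38×65 + 3.75×56 = 807.04 + 3202.24 + 539.2 + 414.7 + 210 = 5173.18
ΣP(Year 0)Q(Year 0) = 8.29×97 + 909.33×4 + 13.08×40 + 6.59×65 + 2.70×56 = 804.13 + 3637.32 + 523.2 + 428.35 + 151.2 = 5544.2
L = 5173.18 / 5544.2 × 100 = 93.3080
Paasche component (current-period weights):
ΣP(Year 1)Q(Year 1) = 8.32×122 + 800.56×5 + 13.48×37 + 6.38×84 + 3.75×47 = 1015.04 + 4002.8 + 498.76 + 535.92 + 176.25 = 6228.77
ΣP(Year 0)Q(Year 1) = 8.29×122 + 909.33×5 + 13.08×37 + 6.59×84 + 2.70×47 = 1011.38 + 4546.65 + 483.96 + 553.56 + 126.9 = 6722.45
P = 6228.77 / 6722.45 × 100 = 92.6562
Fisher = √(L × P) = √(93.3080 × 92.6562) = 92.9815

92.98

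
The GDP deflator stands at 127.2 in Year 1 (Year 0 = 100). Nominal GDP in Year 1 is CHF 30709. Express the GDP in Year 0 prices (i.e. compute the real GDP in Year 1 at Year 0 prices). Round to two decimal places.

24142.30

Real = Nominal ÷ (Index/100) = 30709 ÷ (127.2/100)
     = 30709 ÷ 1.272 = 24142.2956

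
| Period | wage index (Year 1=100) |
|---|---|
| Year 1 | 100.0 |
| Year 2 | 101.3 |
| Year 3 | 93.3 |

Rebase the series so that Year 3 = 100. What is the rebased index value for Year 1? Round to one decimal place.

Rebased(Year 1) = 100.0 / 93.3 × 100 = 107.1811

107.2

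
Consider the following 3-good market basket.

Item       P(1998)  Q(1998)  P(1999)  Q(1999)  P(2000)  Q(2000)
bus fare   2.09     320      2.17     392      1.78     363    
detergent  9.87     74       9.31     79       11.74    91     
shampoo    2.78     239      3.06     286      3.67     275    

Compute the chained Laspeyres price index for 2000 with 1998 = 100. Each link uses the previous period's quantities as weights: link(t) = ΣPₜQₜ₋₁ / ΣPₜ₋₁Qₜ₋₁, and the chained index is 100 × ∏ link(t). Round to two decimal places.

Link 1998→1999:
ΣP(1999)Q(1998) = 2.17×320 + 9.31×74 + 3.06×239 = 694.4 + 688.94 + 731.34 = 2114.68
ΣP(1998)Q(1998) = 2.09×320 + 9.87×74 + 2.78×239 = 668.8 + 730.38 + 664.42 = 2063.6
link = 2114.68/2063.6 = 1.024753
Link 1999→2000:
ΣP(2000)Q(1999) = 1.78×392 + 11.74×79 + 3.67×286 = 697.76 + 927.46 + 1049.62 = 2674.84
ΣP(1999)Q(1999) = 2.17×392 + 9.31×79 + 3.06×286 = 850.64 + 735.49 + 875.16 = 2461.29
link = 2674.84/2461.29 = 1.086763
Chained index = 100 × 1.024753 × 1.086763 = 111.3664

111.37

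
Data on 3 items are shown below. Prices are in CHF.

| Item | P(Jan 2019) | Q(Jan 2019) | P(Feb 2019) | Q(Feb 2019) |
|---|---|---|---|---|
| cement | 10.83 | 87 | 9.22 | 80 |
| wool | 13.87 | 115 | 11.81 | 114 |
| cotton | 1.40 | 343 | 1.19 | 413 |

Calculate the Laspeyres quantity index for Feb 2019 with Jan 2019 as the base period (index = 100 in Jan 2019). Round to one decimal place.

100.3

Laspeyres quantity index uses base-period prices as weights.
ΣP(Jan 2019)·Q(Feb 2019) = 10.83×80 + 13.87×114 + 1.40×413 = 866.4 + 1581.18 + 578.2 = 3025.78
ΣP(Jan 2019)·Q(Jan 2019) = 10.83×87 + 13.87×115 + 1.40×343 = 942.21 + 1595.05 + 480.2 = 3017.46
Index = 3025.78 / 3017.46 × 100 = 100.2757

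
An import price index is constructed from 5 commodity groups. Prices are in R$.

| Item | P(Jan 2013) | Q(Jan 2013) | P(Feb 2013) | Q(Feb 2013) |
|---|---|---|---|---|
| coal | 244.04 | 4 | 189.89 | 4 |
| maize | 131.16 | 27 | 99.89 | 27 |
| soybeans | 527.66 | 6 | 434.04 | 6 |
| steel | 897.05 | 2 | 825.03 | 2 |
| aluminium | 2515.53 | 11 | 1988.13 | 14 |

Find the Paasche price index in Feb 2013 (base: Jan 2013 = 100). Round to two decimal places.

79.53

Paasche price index uses current-period quantities as weights.
ΣP(Feb 2013)·Q(Feb 2013) = 189.89×4 + 99.89×27 + 434.04×6 + 825.03×2 + 1988.13×14 = 759.56 + 2697.03 + 2604.24 + 1650.06 + 27833.82 = 35544.71
ΣP(Jan 2013)·Q(Feb 2013) = 244.04×4 + 131.16×27 + 527.66×6 + 897.05×2 + 2515.53×14 = 976.16 + 3541.32 + 3165.96 + 1794.1 + 35217.42 = 44694.96
Index = 35544.71 / 44694.96 × 100 = 79.5273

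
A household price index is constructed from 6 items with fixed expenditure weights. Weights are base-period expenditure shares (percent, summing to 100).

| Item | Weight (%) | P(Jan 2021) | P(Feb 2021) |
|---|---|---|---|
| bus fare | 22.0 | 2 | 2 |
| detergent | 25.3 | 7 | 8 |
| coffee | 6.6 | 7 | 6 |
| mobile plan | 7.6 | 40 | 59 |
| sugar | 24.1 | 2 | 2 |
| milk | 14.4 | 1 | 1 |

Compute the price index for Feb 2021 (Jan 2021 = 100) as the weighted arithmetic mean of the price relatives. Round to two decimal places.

bus fare: 22.0 × (2/2) = 22.0 × 1.000000 = 22.0000
detergent: 25.3 × (8/7) = 25.3 × 1.142857 = 28.9143
coffee: 6.6 × (6/7) = 6.6 × 0.857143 = 5.6571
mobile plan: 7.6 × (59/40) = 7.6 × 1.475000 = 11.2100
sugar: 24.1 × (2/2) = 24.1 × 1.000000 = 24.1000
milk: 14.4 × (1/1) = 14.4 × 1.000000 = 14.4000
Index = Σ wᵢ·(p₁ᵢ/p₀ᵢ) = 22.0000 + 28.9143 + 5.6571 + 11.2100 + 24.1000 + 14.4000 = 106.2814

106.28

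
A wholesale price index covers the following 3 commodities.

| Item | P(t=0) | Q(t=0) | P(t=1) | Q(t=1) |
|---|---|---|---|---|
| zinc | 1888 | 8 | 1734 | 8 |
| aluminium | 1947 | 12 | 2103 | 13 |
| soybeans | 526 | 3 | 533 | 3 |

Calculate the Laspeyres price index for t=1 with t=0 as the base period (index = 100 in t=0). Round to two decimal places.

101.65

Laspeyres price index uses base-period quantities as weights.
ΣP(t=1)·Q(t=0) = 1734×8 + 2103×12 + 533×3 = 13872 + 25236 + 1599 = 40707
ΣP(t=0)·Q(t=0) = 1888×8 + 1947×12 + 526×3 = 15104 + 23364 + 1578 = 40046
Index = 40707 / 40046 × 100 = 101.6506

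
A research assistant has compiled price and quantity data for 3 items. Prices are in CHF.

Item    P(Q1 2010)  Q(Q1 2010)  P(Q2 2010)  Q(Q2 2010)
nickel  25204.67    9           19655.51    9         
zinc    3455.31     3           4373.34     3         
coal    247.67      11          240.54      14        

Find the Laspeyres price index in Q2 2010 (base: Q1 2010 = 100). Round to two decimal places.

80.30

Laspeyres price index uses base-period quantities as weights.
ΣP(Q2 2010)·Q(Q1 2010) = 19655.51×9 + 4373.34×3 + 240.54×11 = 176899.59 + 13120.02 + 2645.94 = 192665.55
ΣP(Q1 2010)·Q(Q1 2010) = 25204.67×9 + 3455.31×3 + 247.67×11 = 226842.03 + 10365.93 + 2724.37 = 239932.33
Index = 192665.55 / 239932.33 × 100 = 80.3000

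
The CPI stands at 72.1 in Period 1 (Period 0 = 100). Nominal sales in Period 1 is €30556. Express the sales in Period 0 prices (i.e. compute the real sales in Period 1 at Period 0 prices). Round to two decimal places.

Real = Nominal ÷ (Index/100) = 30556 ÷ (72.1/100)
     = 30556 ÷ 0.721 = 42380.0277

42380.03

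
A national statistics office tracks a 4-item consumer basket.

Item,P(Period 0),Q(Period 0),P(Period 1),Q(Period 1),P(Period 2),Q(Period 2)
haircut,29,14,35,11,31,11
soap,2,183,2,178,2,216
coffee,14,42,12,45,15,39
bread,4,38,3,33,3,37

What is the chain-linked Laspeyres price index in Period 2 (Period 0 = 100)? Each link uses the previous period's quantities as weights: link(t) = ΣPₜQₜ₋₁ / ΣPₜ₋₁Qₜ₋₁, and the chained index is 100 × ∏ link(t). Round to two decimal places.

Link Period 0→Period 1:
ΣP(Period 1)Q(Period 0) = 35×14 + 2×183 + 12×42 + 3×38 = 490 + 366 + 504 + 114 = 1474
ΣP(Period 0)Q(Period 0) = 29×14 + 2×183 + 14×42 + 4×38 = 406 + 366 + 588 + 152 = 1512
link = 1474/1512 = 0.974868
Link Period 1→Period 2:
ΣP(Period 2)Q(Period 1) = 31×11 + 2×178 + 15×45 + 3×33 = 341 + 356 + 675 + 99 = 1471
ΣP(Period 1)Q(Period 1) = 35×11 + 2×178 + 12×45 + 3×33 = 385 + 356 + 540 + 99 = 1380
link = 1471/1380 = 1.065942
Chained index = 100 × 0.974868 × 1.065942 = 103.9152

103.92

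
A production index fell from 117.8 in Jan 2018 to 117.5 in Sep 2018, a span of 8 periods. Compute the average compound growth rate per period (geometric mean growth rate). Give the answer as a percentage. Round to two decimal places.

-0.03%

Growth factor = (117.5/117.8)^(1/8) = (0.997453)^(1/8) = 0.999681
Growth rate = 0.999681 − 1 = -0.000319 = -0.0319%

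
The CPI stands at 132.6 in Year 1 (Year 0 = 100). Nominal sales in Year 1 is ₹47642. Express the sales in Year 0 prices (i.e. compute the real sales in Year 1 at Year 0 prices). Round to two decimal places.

Real = Nominal ÷ (Index/100) = 47642 ÷ (132.6/100)
     = 47642 ÷ 1.326 = 35929.1101

35929.11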